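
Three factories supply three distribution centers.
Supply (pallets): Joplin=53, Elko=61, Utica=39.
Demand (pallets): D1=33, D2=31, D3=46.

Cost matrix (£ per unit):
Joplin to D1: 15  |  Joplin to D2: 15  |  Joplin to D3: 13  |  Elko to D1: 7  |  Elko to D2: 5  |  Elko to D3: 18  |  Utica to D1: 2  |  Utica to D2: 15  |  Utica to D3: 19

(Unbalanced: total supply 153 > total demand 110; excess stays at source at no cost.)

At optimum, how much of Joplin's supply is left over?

An optimal plan:
  Joplin->D3: 46 × £13 = £598
  Elko->D2: 31 × £5 = £155
  Utica->D1: 33 × £2 = £66
Total cost = £819.
Joplin ships 46 of its 53, leaving 7.

7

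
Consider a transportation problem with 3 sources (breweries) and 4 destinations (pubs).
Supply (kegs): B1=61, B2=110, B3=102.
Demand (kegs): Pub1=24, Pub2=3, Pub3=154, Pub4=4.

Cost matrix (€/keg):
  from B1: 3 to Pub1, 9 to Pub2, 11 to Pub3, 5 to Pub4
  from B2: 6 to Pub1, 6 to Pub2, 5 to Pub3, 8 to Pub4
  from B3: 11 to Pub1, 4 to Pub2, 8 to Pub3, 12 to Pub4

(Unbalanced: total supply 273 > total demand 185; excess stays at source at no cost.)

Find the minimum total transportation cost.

1006

Optimal allocation:
  B1->Pub1: 24 × €3 = €72
  B1->Pub4: 4 × €5 = €20
  B2->Pub3: 110 × €5 = €550
  B3->Pub2: 3 × €4 = €12
  B3->Pub3: 44 × €8 = €352
Total = 72 + 20 + 550 + 12 + 352 = €1006.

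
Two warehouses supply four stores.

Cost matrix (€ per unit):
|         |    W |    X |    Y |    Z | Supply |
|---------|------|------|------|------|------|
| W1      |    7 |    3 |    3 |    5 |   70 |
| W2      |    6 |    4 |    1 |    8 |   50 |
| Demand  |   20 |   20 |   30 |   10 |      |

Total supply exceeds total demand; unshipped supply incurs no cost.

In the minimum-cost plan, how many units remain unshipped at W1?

Minimum-cost shipments:
  W1→X: 20 × €3 = €60
  W1→Z: 10 × €5 = €50
  W2→W: 20 × €6 = €120
  W2→Y: 30 × €1 = €30
Total cost = €260.
W1 ships 30 of its 70, leaving 40.

40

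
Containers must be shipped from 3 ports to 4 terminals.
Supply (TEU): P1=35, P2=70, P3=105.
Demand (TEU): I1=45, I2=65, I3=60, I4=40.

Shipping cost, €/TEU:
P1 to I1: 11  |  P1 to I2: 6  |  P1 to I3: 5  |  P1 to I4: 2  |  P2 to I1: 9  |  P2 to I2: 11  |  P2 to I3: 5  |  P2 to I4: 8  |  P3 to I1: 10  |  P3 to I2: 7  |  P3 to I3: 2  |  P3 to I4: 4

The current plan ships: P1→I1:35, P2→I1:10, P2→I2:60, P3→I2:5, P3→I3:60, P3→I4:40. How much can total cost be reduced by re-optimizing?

Current plan cost = 35·11 + 10·9 + 60·11 + 5·7 + 60·2 + 40·4 = €1450.
Optimal plan:
  P1 to I4: 35 TEU
  P2 to I1: 45 TEU
  P2 to I3: 25 TEU
  P3 to I2: 65 TEU
  P3 to I3: 35 TEU
  P3 to I4: 5 TEU
Optimal cost = €1145.
Saving = 1450 − 1145 = €305.

305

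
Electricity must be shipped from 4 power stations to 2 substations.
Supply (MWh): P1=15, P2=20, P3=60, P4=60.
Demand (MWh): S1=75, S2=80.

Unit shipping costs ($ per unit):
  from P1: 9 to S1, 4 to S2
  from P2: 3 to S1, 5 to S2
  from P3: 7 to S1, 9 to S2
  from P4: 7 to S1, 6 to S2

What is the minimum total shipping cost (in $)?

Optimal allocation:
  P1–S2: 15 × $4 = $60
  P2–S1: 20 × $3 = $60
  P3–S1: 55 × $7 = $385
  P3–S2: 5 × $9 = $45
  P4–S2: 60 × $6 = $360
Total = 60 + 60 + 385 + 45 + 360 = $910.
(Supply check: P1 ships 15; P2 ships 20; P3 ships 60; P4 ships 60.)

910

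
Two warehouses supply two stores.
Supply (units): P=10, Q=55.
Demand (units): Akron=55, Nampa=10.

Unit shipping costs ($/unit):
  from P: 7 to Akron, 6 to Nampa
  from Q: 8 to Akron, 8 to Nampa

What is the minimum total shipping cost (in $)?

One minimum-cost allocation:
  P->Nampa: 10 units
  Q->Akron: 55 units
Total cost = $500.

500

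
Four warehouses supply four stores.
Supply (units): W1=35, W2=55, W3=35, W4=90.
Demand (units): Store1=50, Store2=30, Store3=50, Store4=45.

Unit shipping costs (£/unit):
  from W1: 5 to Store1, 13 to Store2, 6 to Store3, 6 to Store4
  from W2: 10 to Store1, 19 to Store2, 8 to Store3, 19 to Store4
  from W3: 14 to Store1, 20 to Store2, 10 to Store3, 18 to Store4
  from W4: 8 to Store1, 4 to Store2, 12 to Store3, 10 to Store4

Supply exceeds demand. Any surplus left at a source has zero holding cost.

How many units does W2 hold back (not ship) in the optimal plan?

5

An optimal plan:
  W1 to Store4: 35 × £6 = £210
  W2 to Store3: 50 × £8 = £400
  W4 to Store1: 50 × £8 = £400
  W4 to Store2: 30 × £4 = £120
  W4 to Store4: 10 × £10 = £100
Total cost = £1230.
W2 ships 50 of its 55, leaving 5.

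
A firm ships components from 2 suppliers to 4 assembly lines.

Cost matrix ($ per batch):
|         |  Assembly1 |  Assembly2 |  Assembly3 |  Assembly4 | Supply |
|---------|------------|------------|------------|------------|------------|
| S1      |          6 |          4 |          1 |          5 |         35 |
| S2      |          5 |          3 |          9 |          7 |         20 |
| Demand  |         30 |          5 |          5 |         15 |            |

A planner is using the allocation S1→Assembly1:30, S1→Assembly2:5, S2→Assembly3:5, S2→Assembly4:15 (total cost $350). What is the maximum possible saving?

Current plan cost = 30·6 + 5·4 + 5·9 + 15·7 = $350.
Optimal plan:
  S1 to Assembly1: 10 batches
  S1 to Assembly2: 5 batches
  S1 to Assembly3: 5 batches
  S1 to Assembly4: 15 batches
  S2 to Assembly1: 20 batches
Optimal cost = $260.
Saving = 350 − 260 = $90.

90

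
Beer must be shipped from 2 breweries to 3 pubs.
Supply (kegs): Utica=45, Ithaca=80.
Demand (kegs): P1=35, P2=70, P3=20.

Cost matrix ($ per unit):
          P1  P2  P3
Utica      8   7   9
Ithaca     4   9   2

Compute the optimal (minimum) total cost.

720

Optimal allocation:
  Utica→P2: 45 × $7 = $315
  Ithaca→P1: 35 × $4 = $140
  Ithaca→P2: 25 × $9 = $225
  Ithaca→P3: 20 × $2 = $40
Total = 315 + 140 + 225 + 40 = $720.
(Supply check: Utica ships 45; Ithaca ships 80.)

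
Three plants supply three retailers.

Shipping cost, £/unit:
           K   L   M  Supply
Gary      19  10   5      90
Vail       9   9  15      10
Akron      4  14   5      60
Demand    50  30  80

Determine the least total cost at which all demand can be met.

890

A cheapest plan:
  Gary to L: 20 units
  Gary to M: 70 units
  Vail to L: 10 units
  Akron to K: 50 units
  Akron to M: 10 units
Total cost = £890.
(Supply check: Gary ships 90; Vail ships 10; Akron ships 60.)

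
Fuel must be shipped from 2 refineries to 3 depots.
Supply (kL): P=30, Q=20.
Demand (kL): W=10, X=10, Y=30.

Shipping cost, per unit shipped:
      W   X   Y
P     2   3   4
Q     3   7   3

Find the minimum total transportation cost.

An optimal shipping plan:
  P–W: 10 × 2 = 20
  P–X: 10 × 3 = 30
  P–Y: 10 × 4 = 40
  Q–Y: 20 × 3 = 60
Total = 20 + 30 + 40 + 60 = 150.

150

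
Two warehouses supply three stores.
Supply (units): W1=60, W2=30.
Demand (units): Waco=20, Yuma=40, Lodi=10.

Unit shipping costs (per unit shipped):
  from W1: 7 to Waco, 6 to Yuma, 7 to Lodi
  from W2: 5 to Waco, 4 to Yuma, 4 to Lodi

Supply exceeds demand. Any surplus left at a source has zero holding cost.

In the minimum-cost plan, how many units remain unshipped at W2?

0

An optimal plan:
  W1 to Waco: 20 × 7 = 140
  W1 to Yuma: 20 × 6 = 120
  W2 to Yuma: 20 × 4 = 80
  W2 to Lodi: 10 × 4 = 40
Total cost = 380.
W2 ships 30 of its 30, leaving 0.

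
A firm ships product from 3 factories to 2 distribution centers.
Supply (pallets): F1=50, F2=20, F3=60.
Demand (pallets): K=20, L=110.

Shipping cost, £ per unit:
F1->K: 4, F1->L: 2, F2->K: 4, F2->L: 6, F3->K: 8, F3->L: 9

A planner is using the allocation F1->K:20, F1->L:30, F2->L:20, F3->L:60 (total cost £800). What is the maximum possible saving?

Current plan cost = 20·4 + 30·2 + 20·6 + 60·9 = £800.
Optimal plan:
  F1–L: 50 × £2 = £100
  F2–K: 20 × £4 = £80
  F3–L: 60 × £9 = £540
Optimal cost = £720.
Saving = 800 − 720 = £80.

80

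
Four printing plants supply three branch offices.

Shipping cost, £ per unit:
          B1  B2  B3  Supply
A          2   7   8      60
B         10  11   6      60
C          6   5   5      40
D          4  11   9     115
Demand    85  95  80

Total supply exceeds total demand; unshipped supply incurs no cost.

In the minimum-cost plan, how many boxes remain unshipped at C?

An optimal plan:
  A->B2: 60 × £7 = £420
  B->B3: 60 × £6 = £360
  C->B2: 35 × £5 = £175
  C->B3: 5 × £5 = £25
  D->B1: 85 × £4 = £340
  D->B3: 15 × £9 = £135
Total cost = £1455.
C ships 40 of its 40, leaving 0.

0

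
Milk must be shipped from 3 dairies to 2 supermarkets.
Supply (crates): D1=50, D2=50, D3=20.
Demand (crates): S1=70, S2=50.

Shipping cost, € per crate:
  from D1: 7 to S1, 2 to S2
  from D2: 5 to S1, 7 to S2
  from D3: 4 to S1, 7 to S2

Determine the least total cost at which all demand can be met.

An optimal shipping plan:
  D1->S2: 50 × €2 = €100
  D2->S1: 50 × €5 = €250
  D3->S1: 20 × €4 = €80
Total = 100 + 250 + 80 = €430.
(Supply check: D1 ships 50; D2 ships 50; D3 ships 20.)

430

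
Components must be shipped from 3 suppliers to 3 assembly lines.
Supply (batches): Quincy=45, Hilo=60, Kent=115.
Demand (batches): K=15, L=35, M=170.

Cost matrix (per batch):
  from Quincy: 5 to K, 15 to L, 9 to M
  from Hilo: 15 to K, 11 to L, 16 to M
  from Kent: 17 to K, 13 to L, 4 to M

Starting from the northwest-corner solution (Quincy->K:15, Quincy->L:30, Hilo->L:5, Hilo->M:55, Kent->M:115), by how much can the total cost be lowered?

Current plan cost = 15·5 + 30·15 + 5·11 + 55·16 + 115·4 = 1920.
Optimal plan:
  Quincy→K: 15 × 5 = 75
  Quincy→M: 30 × 9 = 270
  Hilo→L: 35 × 11 = 385
  Hilo→M: 25 × 16 = 400
  Kent→M: 115 × 4 = 460
Optimal cost = 1590.
Saving = 1920 − 1590 = 330.

330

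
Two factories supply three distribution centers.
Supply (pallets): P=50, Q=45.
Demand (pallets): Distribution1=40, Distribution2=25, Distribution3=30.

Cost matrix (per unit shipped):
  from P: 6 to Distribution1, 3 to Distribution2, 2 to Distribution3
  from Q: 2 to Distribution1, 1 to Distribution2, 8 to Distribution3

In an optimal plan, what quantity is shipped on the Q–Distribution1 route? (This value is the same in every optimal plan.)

Optimal shipments:
  P to Distribution2: 20 × 3 = 60
  P to Distribution3: 30 × 2 = 60
  Q to Distribution1: 40 × 2 = 80
  Q to Distribution2: 5 × 1 = 5
Total cost = 205.
So Q→Distribution1 carries 40 pallets.

40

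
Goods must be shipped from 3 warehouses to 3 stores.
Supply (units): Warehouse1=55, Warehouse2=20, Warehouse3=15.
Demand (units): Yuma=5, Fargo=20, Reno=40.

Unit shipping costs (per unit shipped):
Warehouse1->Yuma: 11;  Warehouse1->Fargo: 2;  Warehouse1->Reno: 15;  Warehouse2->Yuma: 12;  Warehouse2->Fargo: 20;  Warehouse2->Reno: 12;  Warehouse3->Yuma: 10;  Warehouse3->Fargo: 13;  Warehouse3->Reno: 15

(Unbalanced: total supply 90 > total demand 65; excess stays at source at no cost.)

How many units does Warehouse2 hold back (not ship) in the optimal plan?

Minimum-cost shipments:
  Warehouse1→Fargo: 20 × 2 = 40
  Warehouse1→Reno: 10 × 15 = 150
  Warehouse2→Reno: 20 × 12 = 240
  Warehouse3→Yuma: 5 × 10 = 50
  Warehouse3→Reno: 10 × 15 = 150
Total cost = 630.
Warehouse2 ships 20 of its 20, leaving 0.

0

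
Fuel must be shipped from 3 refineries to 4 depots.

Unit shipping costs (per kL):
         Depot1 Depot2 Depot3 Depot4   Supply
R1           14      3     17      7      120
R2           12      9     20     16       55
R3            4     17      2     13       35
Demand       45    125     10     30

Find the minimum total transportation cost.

A cheapest plan:
  R1–Depot2: 90 × 3 = 270
  R1–Depot4: 30 × 7 = 210
  R2–Depot1: 20 × 12 = 240
  R2–Depot2: 35 × 9 = 315
  R3–Depot1: 25 × 4 = 100
  R3–Depot3: 10 × 2 = 20
Total = 270 + 210 + 240 + 315 + 100 + 20 = 1155.

1155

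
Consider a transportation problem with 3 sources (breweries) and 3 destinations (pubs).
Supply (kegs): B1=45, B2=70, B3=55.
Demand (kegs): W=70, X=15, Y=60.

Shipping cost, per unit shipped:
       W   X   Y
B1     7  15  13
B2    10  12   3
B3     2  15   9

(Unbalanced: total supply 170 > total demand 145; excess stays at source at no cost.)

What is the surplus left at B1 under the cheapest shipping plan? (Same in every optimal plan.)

25

An optimal plan:
  B1->W: 15 kegs
  B1->X: 5 kegs
  B2->X: 10 kegs
  B2->Y: 60 kegs
  B3->W: 55 kegs
Total cost = 590.
B1 ships 20 of its 45, leaving 25.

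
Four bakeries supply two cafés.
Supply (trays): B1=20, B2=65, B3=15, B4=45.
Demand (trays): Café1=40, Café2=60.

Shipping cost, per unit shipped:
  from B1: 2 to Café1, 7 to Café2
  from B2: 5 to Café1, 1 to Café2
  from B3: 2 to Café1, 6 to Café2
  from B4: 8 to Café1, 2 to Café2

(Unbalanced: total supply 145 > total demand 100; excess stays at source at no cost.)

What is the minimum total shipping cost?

A cheapest plan:
  B1->Café1: 20 × 2 = 40
  B2->Café1: 5 × 5 = 25
  B2->Café2: 60 × 1 = 60
  B3->Café1: 15 × 2 = 30
Total = 40 + 25 + 60 + 30 = 155.

155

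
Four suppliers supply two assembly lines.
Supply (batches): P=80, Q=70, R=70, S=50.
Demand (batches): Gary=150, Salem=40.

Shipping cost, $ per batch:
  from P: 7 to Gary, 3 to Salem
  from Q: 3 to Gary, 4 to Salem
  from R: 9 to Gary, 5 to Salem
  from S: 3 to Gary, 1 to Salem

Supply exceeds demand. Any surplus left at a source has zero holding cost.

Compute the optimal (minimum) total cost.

690

Optimal allocation:
  P→Gary: 30 × $7 = $210
  P→Salem: 40 × $3 = $120
  Q→Gary: 70 × $3 = $210
  S→Gary: 50 × $3 = $150
Total = 210 + 120 + 210 + 150 = $690.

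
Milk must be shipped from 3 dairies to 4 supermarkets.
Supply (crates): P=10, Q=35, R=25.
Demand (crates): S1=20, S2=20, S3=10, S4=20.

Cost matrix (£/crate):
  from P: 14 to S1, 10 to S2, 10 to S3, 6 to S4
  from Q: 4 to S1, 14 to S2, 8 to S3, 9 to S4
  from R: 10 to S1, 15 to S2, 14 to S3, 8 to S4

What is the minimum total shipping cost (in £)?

565

One minimum-cost allocation:
  P->S2: 10 × £10 = £100
  Q->S1: 20 × £4 = £80
  Q->S2: 5 × £14 = £70
  Q->S3: 10 × £8 = £80
  R->S2: 5 × £15 = £75
  R->S4: 20 × £8 = £160
Total = 100 + 80 + 70 + 80 + 75 + 160 = £565.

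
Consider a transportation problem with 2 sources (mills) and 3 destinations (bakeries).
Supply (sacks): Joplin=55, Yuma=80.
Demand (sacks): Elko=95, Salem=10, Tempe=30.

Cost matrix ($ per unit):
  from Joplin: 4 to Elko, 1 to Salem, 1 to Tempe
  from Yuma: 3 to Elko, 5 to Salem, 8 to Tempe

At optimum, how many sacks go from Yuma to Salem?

Optimal shipments:
  Joplin to Elko: 15 sacks
  Joplin to Salem: 10 sacks
  Joplin to Tempe: 30 sacks
  Yuma to Elko: 80 sacks
Total cost = $340.
The route Yuma→Salem is not used.

0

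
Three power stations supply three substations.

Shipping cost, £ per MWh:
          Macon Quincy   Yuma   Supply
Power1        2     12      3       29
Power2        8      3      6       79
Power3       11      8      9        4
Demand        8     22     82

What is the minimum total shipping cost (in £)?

523

An optimal shipping plan:
  Power1->Macon: 8 MWh
  Power1->Yuma: 21 MWh
  Power2->Quincy: 22 MWh
  Power2->Yuma: 57 MWh
  Power3->Yuma: 4 MWh
Total cost = £523.
(Supply check: Power1 ships 29; Power2 ships 79; Power3 ships 4.)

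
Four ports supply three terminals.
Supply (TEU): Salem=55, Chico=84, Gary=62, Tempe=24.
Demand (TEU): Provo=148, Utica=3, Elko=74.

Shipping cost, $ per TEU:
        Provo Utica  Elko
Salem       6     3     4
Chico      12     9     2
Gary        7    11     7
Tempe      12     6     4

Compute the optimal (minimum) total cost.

Optimal allocation:
  Salem->Provo: 55 × $6 = $330
  Chico->Provo: 10 × $12 = $120
  Chico->Elko: 74 × $2 = $148
  Gary->Provo: 62 × $7 = $434
  Tempe->Provo: 21 × $12 = $252
  Tempe->Utica: 3 × $6 = $18
Total = 330 + 120 + 148 + 434 + 252 + 18 = $1302.

1302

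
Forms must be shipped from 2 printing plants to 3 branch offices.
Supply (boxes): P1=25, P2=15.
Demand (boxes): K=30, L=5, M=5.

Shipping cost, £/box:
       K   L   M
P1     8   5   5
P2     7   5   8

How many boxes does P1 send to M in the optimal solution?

5

The minimum-cost plan:
  P1 to K: 15 × £8 = £120
  P1 to L: 5 × £5 = £25
  P1 to M: 5 × £5 = £25
  P2 to K: 15 × £7 = £105
Total cost = £275.
So P1→M carries 5 boxes.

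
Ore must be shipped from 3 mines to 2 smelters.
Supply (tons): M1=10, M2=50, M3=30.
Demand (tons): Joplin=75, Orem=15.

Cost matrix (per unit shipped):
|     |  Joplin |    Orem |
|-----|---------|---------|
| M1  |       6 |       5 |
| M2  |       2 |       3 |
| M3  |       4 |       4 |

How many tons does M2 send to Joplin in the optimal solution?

Solving gives:
  M1→Orem: 10 × 5 = 50
  M2→Joplin: 50 × 2 = 100
  M3→Joplin: 25 × 4 = 100
  M3→Orem: 5 × 4 = 20
Total cost = 270.
So M2→Joplin carries 50 tons.

50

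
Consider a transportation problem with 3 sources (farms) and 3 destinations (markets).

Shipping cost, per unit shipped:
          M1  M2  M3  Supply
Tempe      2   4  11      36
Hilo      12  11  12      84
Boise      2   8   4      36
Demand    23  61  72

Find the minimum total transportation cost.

A cheapest plan:
  Tempe–M1: 23 crates
  Tempe–M2: 13 crates
  Hilo–M2: 48 crates
  Hilo–M3: 36 crates
  Boise–M3: 36 crates
Total cost = 1202.

1202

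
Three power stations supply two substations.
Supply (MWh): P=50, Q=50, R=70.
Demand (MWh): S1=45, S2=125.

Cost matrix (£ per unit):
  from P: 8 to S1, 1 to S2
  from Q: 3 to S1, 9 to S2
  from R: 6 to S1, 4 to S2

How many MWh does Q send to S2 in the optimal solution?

5

Solving gives:
  P to S2: 50 × £1 = £50
  Q to S1: 45 × £3 = £135
  Q to S2: 5 × £9 = £45
  R to S2: 70 × £4 = £280
Total cost = £510.
So Q→S2 carries 5 MWh.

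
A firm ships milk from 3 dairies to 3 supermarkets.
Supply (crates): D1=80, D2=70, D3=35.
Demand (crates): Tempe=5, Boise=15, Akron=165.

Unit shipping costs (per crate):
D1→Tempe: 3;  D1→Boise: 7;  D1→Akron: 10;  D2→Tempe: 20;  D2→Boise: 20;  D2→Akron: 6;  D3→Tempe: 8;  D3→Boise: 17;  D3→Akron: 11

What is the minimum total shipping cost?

1525

One minimum-cost allocation:
  D1→Tempe: 5 × 3 = 15
  D1→Boise: 15 × 7 = 105
  D1→Akron: 60 × 10 = 600
  D2→Akron: 70 × 6 = 420
  D3→Akron: 35 × 11 = 385
Total = 15 + 105 + 600 + 420 + 385 = 1525.
(Supply check: D1 ships 80; D2 ships 70; D3 ships 35.)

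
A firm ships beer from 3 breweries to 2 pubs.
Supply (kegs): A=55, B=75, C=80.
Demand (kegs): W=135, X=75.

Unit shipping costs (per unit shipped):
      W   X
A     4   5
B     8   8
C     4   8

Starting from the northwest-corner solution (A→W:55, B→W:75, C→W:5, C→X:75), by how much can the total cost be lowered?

300

Current plan cost = 55·4 + 75·8 + 5·4 + 75·8 = 1440.
Optimal plan:
  A->W: 55 kegs
  B->X: 75 kegs
  C->W: 80 kegs
Optimal cost = 1140.
Saving = 1440 − 1140 = 300.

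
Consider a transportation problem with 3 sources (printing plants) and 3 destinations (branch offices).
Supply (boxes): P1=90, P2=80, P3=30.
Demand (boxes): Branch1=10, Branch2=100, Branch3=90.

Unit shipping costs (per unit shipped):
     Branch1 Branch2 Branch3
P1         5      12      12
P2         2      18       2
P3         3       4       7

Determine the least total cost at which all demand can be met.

One minimum-cost allocation:
  P1→Branch1: 10 × 5 = 50
  P1→Branch2: 70 × 12 = 840
  P1→Branch3: 10 × 12 = 120
  P2→Branch3: 80 × 2 = 160
  P3→Branch2: 30 × 4 = 120
Total = 50 + 840 + 120 + 160 + 120 = 1290.
(Supply check: P1 ships 90; P2 ships 80; P3 ships 30.)

1290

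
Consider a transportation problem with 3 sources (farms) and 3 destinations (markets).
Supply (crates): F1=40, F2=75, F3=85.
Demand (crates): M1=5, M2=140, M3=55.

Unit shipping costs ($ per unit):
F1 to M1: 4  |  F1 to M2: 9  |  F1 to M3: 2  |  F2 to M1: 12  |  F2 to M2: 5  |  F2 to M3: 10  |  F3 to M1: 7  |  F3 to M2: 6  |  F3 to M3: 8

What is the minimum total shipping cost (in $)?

One minimum-cost allocation:
  F1–M3: 40 × $2 = $80
  F2–M2: 75 × $5 = $375
  F3–M1: 5 × $7 = $35
  F3–M2: 65 × $6 = $390
  F3–M3: 15 × $8 = $120
Total = 80 + 375 + 35 + 390 + 120 = $1000.
(Supply check: F1 ships 40; F2 ships 75; F3 ships 85.)

1000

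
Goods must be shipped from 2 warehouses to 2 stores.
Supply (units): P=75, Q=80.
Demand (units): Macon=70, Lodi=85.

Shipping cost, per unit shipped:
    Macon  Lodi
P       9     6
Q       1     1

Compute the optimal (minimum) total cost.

530

An optimal shipping plan:
  P→Lodi: 75 × 6 = 450
  Q→Macon: 70 × 1 = 70
  Q→Lodi: 10 × 1 = 10
Total = 450 + 70 + 10 = 530.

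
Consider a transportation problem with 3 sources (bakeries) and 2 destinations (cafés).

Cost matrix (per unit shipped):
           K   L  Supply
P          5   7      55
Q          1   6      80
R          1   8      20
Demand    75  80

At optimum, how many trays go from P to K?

0

The minimum-cost plan:
  P–L: 55 × 7 = 385
  Q–K: 55 × 1 = 55
  Q–L: 25 × 6 = 150
  R–K: 20 × 1 = 20
Total cost = 610.
The route P→K is not used.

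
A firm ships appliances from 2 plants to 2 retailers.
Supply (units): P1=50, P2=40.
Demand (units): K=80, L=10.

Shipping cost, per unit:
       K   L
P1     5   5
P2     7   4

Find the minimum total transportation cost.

Optimal allocation:
  P1→K: 50 × 5 = 250
  P2→K: 30 × 7 = 210
  P2→L: 10 × 4 = 40
Total = 250 + 210 + 40 = 500.
(Supply check: P1 ships 50; P2 ships 40.)

500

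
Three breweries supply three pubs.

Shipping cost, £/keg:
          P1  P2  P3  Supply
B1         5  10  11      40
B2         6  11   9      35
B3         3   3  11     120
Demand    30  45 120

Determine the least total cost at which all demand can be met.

1475

A cheapest plan:
  B1–P3: 40 × £11 = £440
  B2–P3: 35 × £9 = £315
  B3–P1: 30 × £3 = £90
  B3–P2: 45 × £3 = £135
  B3–P3: 45 × £11 = £495
Total = 440 + 315 + 90 + 135 + 495 = £1475.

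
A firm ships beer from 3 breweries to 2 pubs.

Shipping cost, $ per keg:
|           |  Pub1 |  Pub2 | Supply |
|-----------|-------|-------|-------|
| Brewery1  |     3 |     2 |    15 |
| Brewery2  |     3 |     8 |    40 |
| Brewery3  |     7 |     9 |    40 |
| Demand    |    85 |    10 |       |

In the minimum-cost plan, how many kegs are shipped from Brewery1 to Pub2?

10

Optimal shipments:
  Brewery1→Pub1: 5 × $3 = $15
  Brewery1→Pub2: 10 × $2 = $20
  Brewery2→Pub1: 40 × $3 = $120
  Brewery3→Pub1: 40 × $7 = $280
Total cost = $435.
So Brewery1→Pub2 carries 10 kegs.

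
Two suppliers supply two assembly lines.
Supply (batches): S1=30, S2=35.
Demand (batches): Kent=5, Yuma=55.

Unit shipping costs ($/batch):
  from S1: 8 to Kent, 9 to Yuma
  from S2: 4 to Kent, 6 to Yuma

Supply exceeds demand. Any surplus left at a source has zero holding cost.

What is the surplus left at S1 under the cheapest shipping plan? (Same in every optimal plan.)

An optimal plan:
  S1 to Yuma: 25 batches
  S2 to Kent: 5 batches
  S2 to Yuma: 30 batches
Total cost = $425.
S1 ships 25 of its 30, leaving 5.

5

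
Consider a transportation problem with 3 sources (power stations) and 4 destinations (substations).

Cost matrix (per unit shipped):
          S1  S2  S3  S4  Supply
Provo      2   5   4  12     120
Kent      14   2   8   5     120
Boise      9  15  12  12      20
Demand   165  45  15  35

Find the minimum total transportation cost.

A cheapest plan:
  Provo–S1: 120 MWh
  Kent–S1: 25 MWh
  Kent–S2: 45 MWh
  Kent–S3: 15 MWh
  Kent–S4: 35 MWh
  Boise–S1: 20 MWh
Total cost = 1155.
(Supply check: Provo ships 120; Kent ships 120; Boise ships 20.)

1155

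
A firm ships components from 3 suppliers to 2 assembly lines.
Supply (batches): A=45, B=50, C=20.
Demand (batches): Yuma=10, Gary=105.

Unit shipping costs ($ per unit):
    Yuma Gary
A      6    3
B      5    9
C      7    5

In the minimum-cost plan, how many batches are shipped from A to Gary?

Solving gives:
  A–Gary: 45 × $3 = $135
  B–Yuma: 10 × $5 = $50
  B–Gary: 40 × $9 = $360
  C–Gary: 20 × $5 = $100
Total cost = $645.
So A→Gary carries 45 batches.

45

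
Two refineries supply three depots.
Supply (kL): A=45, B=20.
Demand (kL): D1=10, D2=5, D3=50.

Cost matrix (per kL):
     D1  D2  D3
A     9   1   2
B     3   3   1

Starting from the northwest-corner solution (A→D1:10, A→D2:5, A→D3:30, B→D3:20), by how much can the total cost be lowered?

50

Current plan cost = 10·9 + 5·1 + 30·2 + 20·1 = 175.
Optimal plan:
  A->D2: 5 × 1 = 5
  A->D3: 40 × 2 = 80
  B->D1: 10 × 3 = 30
  B->D3: 10 × 1 = 10
Optimal cost = 125.
Saving = 175 − 125 = 50.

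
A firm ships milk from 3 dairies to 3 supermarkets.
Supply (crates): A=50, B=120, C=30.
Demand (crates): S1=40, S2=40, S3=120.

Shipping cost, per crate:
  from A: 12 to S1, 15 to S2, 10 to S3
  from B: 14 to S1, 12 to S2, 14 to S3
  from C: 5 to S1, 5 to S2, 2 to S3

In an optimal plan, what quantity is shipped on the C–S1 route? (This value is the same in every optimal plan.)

Solving gives:
  A to S3: 50 × 10 = 500
  B to S1: 40 × 14 = 560
  B to S2: 40 × 12 = 480
  B to S3: 40 × 14 = 560
  C to S3: 30 × 2 = 60
Total cost = 2160.
The route C→S1 is not used.

0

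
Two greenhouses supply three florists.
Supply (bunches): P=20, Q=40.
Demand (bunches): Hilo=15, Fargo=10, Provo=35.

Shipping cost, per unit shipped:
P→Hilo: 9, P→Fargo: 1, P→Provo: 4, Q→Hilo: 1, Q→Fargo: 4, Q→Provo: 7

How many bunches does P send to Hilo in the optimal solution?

Optimal shipments:
  P→Fargo: 10 × 1 = 10
  P→Provo: 10 × 4 = 40
  Q→Hilo: 15 × 1 = 15
  Q→Provo: 25 × 7 = 175
Total cost = 240.
The route P→Hilo is not used.

0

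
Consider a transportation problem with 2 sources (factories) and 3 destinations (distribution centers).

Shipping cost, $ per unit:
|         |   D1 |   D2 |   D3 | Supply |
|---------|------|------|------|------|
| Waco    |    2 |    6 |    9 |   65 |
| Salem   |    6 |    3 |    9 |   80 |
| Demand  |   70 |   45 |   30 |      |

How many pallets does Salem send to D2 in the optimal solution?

The minimum-cost plan:
  Waco to D1: 65 pallets
  Salem to D1: 5 pallets
  Salem to D2: 45 pallets
  Salem to D3: 30 pallets
Total cost = $565.
So Salem→D2 carries 45 pallets.

45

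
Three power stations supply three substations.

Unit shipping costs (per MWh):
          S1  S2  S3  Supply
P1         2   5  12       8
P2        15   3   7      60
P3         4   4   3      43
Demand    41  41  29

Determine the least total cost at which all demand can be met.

One minimum-cost allocation:
  P1→S1: 8 MWh
  P2→S2: 41 MWh
  P2→S3: 19 MWh
  P3→S1: 33 MWh
  P3→S3: 10 MWh
Total cost = 434.

434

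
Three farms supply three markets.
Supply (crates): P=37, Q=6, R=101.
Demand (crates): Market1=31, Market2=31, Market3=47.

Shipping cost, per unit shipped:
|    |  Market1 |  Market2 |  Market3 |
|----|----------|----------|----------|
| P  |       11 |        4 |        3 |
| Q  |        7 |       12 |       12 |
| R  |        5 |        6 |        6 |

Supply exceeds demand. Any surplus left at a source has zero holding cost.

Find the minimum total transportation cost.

512

Optimal allocation:
  P–Market3: 37 crates
  R–Market1: 31 crates
  R–Market2: 31 crates
  R–Market3: 10 crates
Total cost = 512.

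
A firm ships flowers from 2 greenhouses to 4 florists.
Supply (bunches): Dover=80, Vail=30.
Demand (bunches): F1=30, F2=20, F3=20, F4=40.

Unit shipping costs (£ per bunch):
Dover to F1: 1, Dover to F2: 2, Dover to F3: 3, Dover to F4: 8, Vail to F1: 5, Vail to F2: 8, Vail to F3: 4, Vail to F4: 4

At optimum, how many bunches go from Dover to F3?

20

The minimum-cost plan:
  Dover to F1: 30 × £1 = £30
  Dover to F2: 20 × £2 = £40
  Dover to F3: 20 × £3 = £60
  Dover to F4: 10 × £8 = £80
  Vail to F4: 30 × £4 = £120
Total cost = £330.
So Dover→F3 carries 20 bunches.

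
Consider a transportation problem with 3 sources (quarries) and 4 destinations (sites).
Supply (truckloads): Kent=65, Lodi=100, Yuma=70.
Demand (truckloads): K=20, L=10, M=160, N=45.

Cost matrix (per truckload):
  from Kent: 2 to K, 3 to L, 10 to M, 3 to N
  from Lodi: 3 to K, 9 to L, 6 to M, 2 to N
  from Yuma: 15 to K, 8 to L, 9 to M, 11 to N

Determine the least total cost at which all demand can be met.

1365

An optimal shipping plan:
  Kent to K: 20 truckloads
  Kent to L: 10 truckloads
  Kent to N: 35 truckloads
  Lodi to M: 90 truckloads
  Lodi to N: 10 truckloads
  Yuma to M: 70 truckloads
Total cost = 1365.
(Supply check: Kent ships 65; Lodi ships 100; Yuma ships 70.)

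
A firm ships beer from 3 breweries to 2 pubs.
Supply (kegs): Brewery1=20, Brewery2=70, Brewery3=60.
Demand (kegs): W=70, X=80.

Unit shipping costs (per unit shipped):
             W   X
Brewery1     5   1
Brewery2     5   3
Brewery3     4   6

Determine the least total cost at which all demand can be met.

One minimum-cost allocation:
  Brewery1→X: 20 × 1 = 20
  Brewery2→W: 10 × 5 = 50
  Brewery2→X: 60 × 3 = 180
  Brewery3→W: 60 × 4 = 240
Total = 20 + 50 + 180 + 240 = 490.

490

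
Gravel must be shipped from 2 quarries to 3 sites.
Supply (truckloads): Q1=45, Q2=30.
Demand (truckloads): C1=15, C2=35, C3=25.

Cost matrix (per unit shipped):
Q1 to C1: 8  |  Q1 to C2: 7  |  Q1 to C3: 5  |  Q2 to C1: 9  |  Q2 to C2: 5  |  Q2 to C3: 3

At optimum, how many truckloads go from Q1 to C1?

15

Optimal shipments:
  Q1 to C1: 15 × 8 = 120
  Q1 to C2: 30 × 7 = 210
  Q2 to C2: 5 × 5 = 25
  Q2 to C3: 25 × 3 = 75
Total cost = 430.
So Q1→C1 carries 15 truckloads.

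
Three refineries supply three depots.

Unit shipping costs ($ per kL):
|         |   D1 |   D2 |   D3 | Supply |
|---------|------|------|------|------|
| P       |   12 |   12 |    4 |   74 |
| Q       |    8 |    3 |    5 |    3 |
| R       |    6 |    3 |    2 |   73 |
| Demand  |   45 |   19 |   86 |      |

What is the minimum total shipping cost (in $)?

Optimal allocation:
  P->D3: 74 × $4 = $296
  Q->D2: 3 × $3 = $9
  R->D1: 45 × $6 = $270
  R->D2: 16 × $3 = $48
  R->D3: 12 × $2 = $24
Total = 296 + 9 + 270 + 48 + 24 = $647.

647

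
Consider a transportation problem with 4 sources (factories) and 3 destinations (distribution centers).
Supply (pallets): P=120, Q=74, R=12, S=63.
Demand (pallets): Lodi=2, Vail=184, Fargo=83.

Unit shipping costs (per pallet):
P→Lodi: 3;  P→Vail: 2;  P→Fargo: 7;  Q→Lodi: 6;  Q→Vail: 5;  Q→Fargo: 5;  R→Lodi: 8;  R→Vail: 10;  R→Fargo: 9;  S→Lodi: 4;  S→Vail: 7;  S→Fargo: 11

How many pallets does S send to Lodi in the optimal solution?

The minimum-cost plan:
  P→Vail: 120 pallets
  Q→Vail: 3 pallets
  Q→Fargo: 71 pallets
  R→Fargo: 12 pallets
  S→Lodi: 2 pallets
  S→Vail: 61 pallets
Total cost = 1153.
So S→Lodi carries 2 pallets.

2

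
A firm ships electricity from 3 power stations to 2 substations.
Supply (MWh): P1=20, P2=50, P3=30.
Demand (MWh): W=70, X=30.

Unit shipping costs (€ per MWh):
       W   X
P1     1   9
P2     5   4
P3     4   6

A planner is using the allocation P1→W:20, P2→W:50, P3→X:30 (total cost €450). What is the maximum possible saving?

90

Current plan cost = 20·1 + 50·5 + 30·6 = €450.
Optimal plan:
  P1–W: 20 MWh
  P2–W: 20 MWh
  P2–X: 30 MWh
  P3–W: 30 MWh
Optimal cost = €360.
Saving = 450 − 360 = €90.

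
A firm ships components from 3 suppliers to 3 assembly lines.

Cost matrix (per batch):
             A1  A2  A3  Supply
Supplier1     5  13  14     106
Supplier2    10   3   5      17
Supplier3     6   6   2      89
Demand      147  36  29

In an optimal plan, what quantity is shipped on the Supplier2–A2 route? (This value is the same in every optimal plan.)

17

The minimum-cost plan:
  Supplier1→A1: 106 × 5 = 530
  Supplier2→A2: 17 × 3 = 51
  Supplier3→A1: 41 × 6 = 246
  Supplier3→A2: 19 × 6 = 114
  Supplier3→A3: 29 × 2 = 58
Total cost = 999.
So Supplier2→A2 carries 17 batches.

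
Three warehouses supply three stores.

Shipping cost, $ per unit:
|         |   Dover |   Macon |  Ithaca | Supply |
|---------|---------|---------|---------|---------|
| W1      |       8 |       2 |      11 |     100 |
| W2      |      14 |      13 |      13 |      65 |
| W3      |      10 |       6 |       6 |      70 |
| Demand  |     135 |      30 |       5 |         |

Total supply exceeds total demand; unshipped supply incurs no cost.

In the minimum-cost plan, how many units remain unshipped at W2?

65

Minimum-cost shipments:
  W1–Dover: 70 × $8 = $560
  W1–Macon: 30 × $2 = $60
  W3–Dover: 65 × $10 = $650
  W3–Ithaca: 5 × $6 = $30
Total cost = $1300.
W2 ships 0 of its 65, leaving 65.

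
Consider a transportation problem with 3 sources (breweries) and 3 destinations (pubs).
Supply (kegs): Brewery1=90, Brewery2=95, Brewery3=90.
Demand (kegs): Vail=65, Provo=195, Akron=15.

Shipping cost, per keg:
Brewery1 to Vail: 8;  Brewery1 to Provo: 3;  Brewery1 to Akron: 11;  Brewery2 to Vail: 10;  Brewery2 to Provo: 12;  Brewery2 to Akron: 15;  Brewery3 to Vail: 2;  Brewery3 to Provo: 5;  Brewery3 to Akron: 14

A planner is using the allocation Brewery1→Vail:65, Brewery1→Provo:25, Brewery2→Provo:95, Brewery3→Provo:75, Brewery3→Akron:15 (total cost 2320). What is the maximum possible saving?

Current plan cost = 65·8 + 25·3 + 95·12 + 75·5 + 15·14 = 2320.
Optimal plan:
  Brewery1–Provo: 90 × 3 = 270
  Brewery2–Provo: 80 × 12 = 960
  Brewery2–Akron: 15 × 15 = 225
  Brewery3–Vail: 65 × 2 = 130
  Brewery3–Provo: 25 × 5 = 125
Optimal cost = 1710.
Saving = 2320 − 1710 = 610.

610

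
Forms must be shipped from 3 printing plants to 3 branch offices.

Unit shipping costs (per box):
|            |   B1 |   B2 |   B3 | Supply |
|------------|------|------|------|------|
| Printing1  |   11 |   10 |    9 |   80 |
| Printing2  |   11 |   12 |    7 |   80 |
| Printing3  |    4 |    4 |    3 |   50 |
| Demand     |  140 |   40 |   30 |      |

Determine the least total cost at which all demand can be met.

A cheapest plan:
  Printing1–B1: 40 × 11 = 440
  Printing1–B2: 40 × 10 = 400
  Printing2–B1: 50 × 11 = 550
  Printing2–B3: 30 × 7 = 210
  Printing3–B1: 50 × 4 = 200
Total = 440 + 400 + 550 + 210 + 200 = 1800.

1800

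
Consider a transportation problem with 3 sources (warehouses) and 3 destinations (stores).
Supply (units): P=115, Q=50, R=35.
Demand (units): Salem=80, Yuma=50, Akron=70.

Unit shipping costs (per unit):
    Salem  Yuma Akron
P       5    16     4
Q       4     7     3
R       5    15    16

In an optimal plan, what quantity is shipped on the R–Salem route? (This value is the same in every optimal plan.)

35

Optimal shipments:
  P→Salem: 45 × 5 = 225
  P→Akron: 70 × 4 = 280
  Q→Yuma: 50 × 7 = 350
  R→Salem: 35 × 5 = 175
Total cost = 1030.
So R→Salem carries 35 units.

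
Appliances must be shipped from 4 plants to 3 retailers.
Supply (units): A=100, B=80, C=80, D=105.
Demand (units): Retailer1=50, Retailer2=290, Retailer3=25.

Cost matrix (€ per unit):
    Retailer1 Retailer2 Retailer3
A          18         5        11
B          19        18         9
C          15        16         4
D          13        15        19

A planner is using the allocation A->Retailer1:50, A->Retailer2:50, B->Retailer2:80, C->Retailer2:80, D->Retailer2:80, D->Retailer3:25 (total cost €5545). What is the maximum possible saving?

1150

Current plan cost = 50·18 + 50·5 + 80·18 + 80·16 + 80·15 + 25·19 = €5545.
Optimal plan:
  A→Retailer2: 100 × €5 = €500
  B→Retailer2: 80 × €18 = €1440
  C→Retailer2: 55 × €16 = €880
  C→Retailer3: 25 × €4 = €100
  D→Retailer1: 50 × €13 = €650
  D→Retailer2: 55 × €15 = €825
Optimal cost = €4395.
Saving = 5545 − 4395 = €1150.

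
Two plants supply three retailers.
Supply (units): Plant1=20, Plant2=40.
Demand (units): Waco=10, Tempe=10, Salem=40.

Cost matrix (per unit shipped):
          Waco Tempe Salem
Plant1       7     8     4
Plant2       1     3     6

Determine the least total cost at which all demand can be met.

An optimal shipping plan:
  Plant1→Salem: 20 × 4 = 80
  Plant2→Waco: 10 × 1 = 10
  Plant2→Tempe: 10 × 3 = 30
  Plant2→Salem: 20 × 6 = 120
Total = 80 + 10 + 30 + 120 = 240.

240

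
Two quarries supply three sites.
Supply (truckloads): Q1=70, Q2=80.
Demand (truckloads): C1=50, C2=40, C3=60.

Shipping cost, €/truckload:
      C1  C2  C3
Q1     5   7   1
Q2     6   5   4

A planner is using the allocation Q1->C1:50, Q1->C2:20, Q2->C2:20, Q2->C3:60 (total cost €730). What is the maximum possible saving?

Current plan cost = 50·5 + 20·7 + 20·5 + 60·4 = €730.
Optimal plan:
  Q1->C1: 10 truckloads
  Q1->C3: 60 truckloads
  Q2->C1: 40 truckloads
  Q2->C2: 40 truckloads
Optimal cost = €550.
Saving = 730 − 550 = €180.

180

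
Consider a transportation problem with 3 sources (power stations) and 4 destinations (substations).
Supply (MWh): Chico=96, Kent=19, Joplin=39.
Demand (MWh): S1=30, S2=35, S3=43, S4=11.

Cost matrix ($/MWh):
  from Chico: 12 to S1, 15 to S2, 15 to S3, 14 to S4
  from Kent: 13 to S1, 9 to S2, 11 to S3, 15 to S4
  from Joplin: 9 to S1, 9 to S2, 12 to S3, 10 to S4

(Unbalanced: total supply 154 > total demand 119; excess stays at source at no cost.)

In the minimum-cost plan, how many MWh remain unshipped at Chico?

An optimal plan:
  Chico–S1: 30 × $12 = $360
  Chico–S3: 31 × $15 = $465
  Kent–S2: 7 × $9 = $63
  Kent–S3: 12 × $11 = $132
  Joplin–S2: 28 × $9 = $252
  Joplin–S4: 11 × $10 = $110
Total cost = $1382.
Chico ships 61 of its 96, leaving 35.

35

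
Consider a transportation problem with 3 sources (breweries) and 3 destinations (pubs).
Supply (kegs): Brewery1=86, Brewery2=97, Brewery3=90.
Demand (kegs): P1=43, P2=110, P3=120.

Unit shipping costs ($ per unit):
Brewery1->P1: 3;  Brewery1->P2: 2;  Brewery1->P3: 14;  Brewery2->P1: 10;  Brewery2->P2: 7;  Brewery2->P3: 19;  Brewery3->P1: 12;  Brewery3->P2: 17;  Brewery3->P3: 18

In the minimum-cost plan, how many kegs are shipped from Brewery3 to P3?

Solving gives:
  Brewery1 to P1: 43 × $3 = $129
  Brewery1 to P2: 13 × $2 = $26
  Brewery1 to P3: 30 × $14 = $420
  Brewery2 to P2: 97 × $7 = $679
  Brewery3 to P3: 90 × $18 = $1620
Total cost = $2874.
So Brewery3→P3 carries 90 kegs.

90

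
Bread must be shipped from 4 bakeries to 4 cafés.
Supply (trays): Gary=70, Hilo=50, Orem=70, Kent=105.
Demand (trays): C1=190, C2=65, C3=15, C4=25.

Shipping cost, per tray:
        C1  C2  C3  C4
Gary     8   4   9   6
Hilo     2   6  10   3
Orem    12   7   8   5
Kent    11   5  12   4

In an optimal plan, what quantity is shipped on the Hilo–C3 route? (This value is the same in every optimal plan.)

0

The minimum-cost plan:
  Gary–C1: 70 × 8 = 560
  Hilo–C1: 50 × 2 = 100
  Orem–C1: 55 × 12 = 660
  Orem–C3: 15 × 8 = 120
  Kent–C1: 15 × 11 = 165
  Kent–C2: 65 × 5 = 325
  Kent–C4: 25 × 4 = 100
Total cost = 2030.
The route Hilo→C3 is not used.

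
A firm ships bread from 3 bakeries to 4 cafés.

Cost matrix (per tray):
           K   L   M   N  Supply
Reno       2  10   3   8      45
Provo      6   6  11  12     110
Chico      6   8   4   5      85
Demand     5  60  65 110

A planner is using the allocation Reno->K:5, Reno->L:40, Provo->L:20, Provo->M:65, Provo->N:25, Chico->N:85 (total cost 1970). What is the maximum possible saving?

Current plan cost = 5·2 + 40·10 + 20·6 + 65·11 + 25·12 + 85·5 = 1970.
Optimal plan:
  Reno->M: 45 × 3 = 135
  Provo->K: 5 × 6 = 30
  Provo->L: 60 × 6 = 360
  Provo->N: 45 × 12 = 540
  Chico->M: 20 × 4 = 80
  Chico->N: 65 × 5 = 325
Optimal cost = 1470.
Saving = 1970 − 1470 = 500.

500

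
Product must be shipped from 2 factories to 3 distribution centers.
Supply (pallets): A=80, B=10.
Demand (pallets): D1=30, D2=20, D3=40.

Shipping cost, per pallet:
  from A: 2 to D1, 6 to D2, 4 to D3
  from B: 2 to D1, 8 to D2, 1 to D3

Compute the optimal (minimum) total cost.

310

Optimal allocation:
  A->D1: 30 × 2 = 60
  A->D2: 20 × 6 = 120
  A->D3: 30 × 4 = 120
  B->D3: 10 × 1 = 10
Total = 60 + 120 + 120 + 10 = 310.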